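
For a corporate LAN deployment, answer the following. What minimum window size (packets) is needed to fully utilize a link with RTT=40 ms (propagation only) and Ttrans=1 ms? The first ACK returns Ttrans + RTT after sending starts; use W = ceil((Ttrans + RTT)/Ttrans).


Given: Ttrans = 1 ms, RTT = 40 ms (= 2 * Tprop, Tprop = 20 ms)
Time until first ACK returns = Ttrans + RTT = 1 + 40 = 41 ms
Need W * Ttrans >= Ttrans + RTT  ->  W >= (Ttrans + RTT) / Ttrans
(Ttrans + RTT) / Ttrans = 41 / 1 = 41
W_min = ceil(41) = 41

41


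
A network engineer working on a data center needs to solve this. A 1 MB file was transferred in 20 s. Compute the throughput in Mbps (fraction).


Given: file = 1 MB, time = 20 s
File in Mb = 1 * 8 = 8 Mb
Throughput = 8 / 20 Mbps
Throughput = 2/5 Mbps

2/5


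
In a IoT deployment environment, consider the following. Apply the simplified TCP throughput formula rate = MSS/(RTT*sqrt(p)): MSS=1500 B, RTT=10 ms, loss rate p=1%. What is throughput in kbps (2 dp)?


Given: MSS = 1500 bytes, RTT = 10 ms, loss = 1%
RTT in seconds = 10 / 1000 = 0.01
Loss rate = 1% = 0.01
sqrt(loss) = sqrt(0.01) = 0.1
Throughput (bytes/s) = 1500 / (0.01 * 0.1) = 1500000.0000
Throughput (kbps) = 1500000.0000 * 8 / 1000 = 12000.000000 -> 12000.00 kbps (2 dp)

12000.00


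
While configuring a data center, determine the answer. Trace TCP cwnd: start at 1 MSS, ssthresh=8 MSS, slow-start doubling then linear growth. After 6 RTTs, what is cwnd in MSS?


RTT 0: cwnd = 1 MSS (initial)
RTT 1: cwnd = 2 MSS (slow start, doubled)
RTT 2: cwnd = 4 MSS (slow start, doubled)
RTT 3: cwnd = 8 MSS (slow start, doubled)
RTT 4: cwnd = 9 MSS (congestion avoidance, +1)
RTT 5: cwnd = 10 MSS (congestion avoidance, +1)
RTT 6: cwnd = 11 MSS (congestion avoidance, +1)

11


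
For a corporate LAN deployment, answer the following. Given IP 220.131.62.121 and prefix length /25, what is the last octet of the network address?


Given: IP = 220.131.62.121, prefix = /25
Subnet mask = 255.255.255.128
Last octet of IP: 121
Last octet of mask: 128
Network last octet = 121 AND 128 = 0

0


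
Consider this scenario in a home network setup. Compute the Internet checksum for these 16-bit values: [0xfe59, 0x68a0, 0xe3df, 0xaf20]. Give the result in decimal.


Given words: [0xfe59, 0x68a0, 0xe3df, 0xaf20]
Step 1: Sum all words
Raw sum = 65113 + 26784 + 58335 + 44832 = 195064
Step 2: Fold carry: (63992 + 2) = 63994
One's complement = ~63994 & 0xFFFF = 1541

1541


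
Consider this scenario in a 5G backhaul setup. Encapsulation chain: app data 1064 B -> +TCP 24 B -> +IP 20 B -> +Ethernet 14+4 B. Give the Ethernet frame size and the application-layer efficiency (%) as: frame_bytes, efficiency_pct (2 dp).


TCP segment = 1064 + 24 = 1088 B
IP packet = 1088 + 20 = 1108 B
Ethernet frame = 1108 + 14 + 4 = 1126 B
Efficiency = app / frame = 1064 / 1126 = 0.944938 = 94.4938% -> 94.49% (2 dp)

1126, 94.49


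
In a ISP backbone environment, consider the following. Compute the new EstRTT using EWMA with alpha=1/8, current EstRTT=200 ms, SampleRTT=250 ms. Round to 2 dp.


Given: EstRTT = 200 ms, SampleRTT = 250 ms, alpha = 1/8
New EstRTT = (1 - alpha) * EstRTT + alpha * SampleRTT
(7/8) * 200 = 175
(1/8) * 250 = 31.25
New EstRTT = 175 + 31.25 = 206.25 ms -> 206.25 ms (2 dp)

206.25


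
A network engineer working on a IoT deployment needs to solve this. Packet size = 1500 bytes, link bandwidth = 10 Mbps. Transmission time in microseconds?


Given: packet = 1500 bytes, bandwidth = 10 Mbps
Packet in bits = 1500 * 8 = 12000 bits
Bandwidth = 10 * 10^6 = 10000000 bps
Time = 12000 / 10000000 seconds
Time in us = 12000 * 10^6 / 10000000 = 1200

1200


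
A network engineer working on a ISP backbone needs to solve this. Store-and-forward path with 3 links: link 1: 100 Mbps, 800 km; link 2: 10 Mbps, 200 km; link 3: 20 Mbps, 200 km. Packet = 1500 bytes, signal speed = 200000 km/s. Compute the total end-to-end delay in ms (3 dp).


Packet = 1500 bytes = 12000 bits. Store-and-forward: sum (t_trans + t_prop) per link.
Link 1: t_trans = 12000/(100*10^6) s = 0.1200 ms; t_prop = 800/200000 s = 4.0000 ms; subtotal = 4.1200 ms
Link 2: t_trans = 12000/(10*10^6) s = 1.2000 ms; t_prop = 200/200000 s = 1.0000 ms; subtotal = 2.2000 ms
Link 3: t_trans = 12000/(20*10^6) s = 0.6000 ms; t_prop = 200/200000 s = 1.0000 ms; subtotal = 1.6000 ms
End-to-end = 4.1200 + 2.2000 + 1.6000 = 7.9200 ms -> 7.920 ms (3 dp)

7.920


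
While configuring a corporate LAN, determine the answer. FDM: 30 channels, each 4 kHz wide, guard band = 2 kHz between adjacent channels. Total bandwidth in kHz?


Given: 30 channels, 4 kHz each, guard = 2 kHz
Channel bandwidth = 30 * 4 = 120 kHz
Guard bands = 29 gaps * 2 kHz = 58 kHz
Total = 120 + 58 = 178 kHz

178


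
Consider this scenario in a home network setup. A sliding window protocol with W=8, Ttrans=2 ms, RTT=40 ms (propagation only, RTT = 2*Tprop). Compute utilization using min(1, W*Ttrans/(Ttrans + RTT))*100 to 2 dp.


Given: W = 8, Ttrans = 2 ms, RTT = 40 ms (= 2 * Tprop, Tprop = 20 ms)
Cycle time = Ttrans + RTT = 2 + 40 = 42 ms (first packet sent until its ACK returns)
W * Ttrans = 8 * 2 = 16 ms of sending per cycle
W * Ttrans / (Ttrans + RTT) = 16 / 42 = 0.380952
U = min(1, 0.380952) = 0.380952
U% = 38.10%

38.10


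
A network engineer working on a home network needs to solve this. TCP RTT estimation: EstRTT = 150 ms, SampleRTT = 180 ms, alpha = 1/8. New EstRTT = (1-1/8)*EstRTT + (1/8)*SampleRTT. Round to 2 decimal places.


Given: EstRTT = 150 ms, SampleRTT = 180 ms, alpha = 1/8
New EstRTT = (1 - alpha) * EstRTT + alpha * SampleRTT
(7/8) * 150 = 131.25
(1/8) * 180 = 22.5
New EstRTT = 131.25 + 22.5 = 153.75 ms -> 153.75 ms (2 dp)

153.75


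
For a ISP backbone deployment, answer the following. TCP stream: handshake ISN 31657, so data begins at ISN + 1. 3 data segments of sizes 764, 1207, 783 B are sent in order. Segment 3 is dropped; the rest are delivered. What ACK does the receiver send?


SYN uses sequence number 31657; first data byte = ISN + 1 = 31658.
Segment 1: SEQ = 31658, len = 764 B, covers [31658, 32421]
Segment 2: SEQ = 32422, len = 1207 B, covers [32422, 33628]
Segment 3: SEQ = 33629, len = 783 B, covers [33629, 34411] [LOST]
In-order data received: bytes [31658, 33628] (segments 1..2).
Segment 3 missing -> gap begins at byte 33629.
Cumulative ACK = next expected in-order byte = 31658 + 764 + 1207 = 33629

33629


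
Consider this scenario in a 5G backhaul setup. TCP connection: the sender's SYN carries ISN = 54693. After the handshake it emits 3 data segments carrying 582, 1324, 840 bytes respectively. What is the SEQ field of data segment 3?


The SYN occupies sequence number ISN = 54693, so the first data byte is ISN + 1 = 54694.
SEQ of data segment i = (ISN + 1) + sum of payload sizes of segments 1..i-1.
Segment 1: SEQ = 54694, payload = 582 bytes
Segment 2: SEQ = 55276, payload = 1324 bytes
Segment 3: SEQ = 56600, payload = 840 bytes
SEQ of segment 3 = 54694 + 582 + 1324 = 56600

56600


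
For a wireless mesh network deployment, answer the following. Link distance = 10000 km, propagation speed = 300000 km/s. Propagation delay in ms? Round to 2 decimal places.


Given: distance = 10000 km, speed = 300000 km/s
Delay = distance / speed = 10000 / 300000 seconds
Delay in ms = 10000 * 1000 / 300000
Delay = 33.3333 ms
Rounded to 2 dp = 33.33 ms

33.33


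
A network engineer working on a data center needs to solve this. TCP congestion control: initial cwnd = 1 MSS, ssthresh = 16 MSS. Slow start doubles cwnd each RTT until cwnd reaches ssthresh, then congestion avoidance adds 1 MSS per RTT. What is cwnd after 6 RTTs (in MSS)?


RTT 0: cwnd = 1 MSS (initial)
RTT 1: cwnd = 2 MSS (slow start, doubled)
RTT 2: cwnd = 4 MSS (slow start, doubled)
RTT 3: cwnd = 8 MSS (slow start, doubled)
RTT 4: cwnd = 16 MSS (slow start, doubled)
RTT 5: cwnd = 17 MSS (congestion avoidance, +1)
RTT 6: cwnd = 18 MSS (congestion avoidance, +1)

18


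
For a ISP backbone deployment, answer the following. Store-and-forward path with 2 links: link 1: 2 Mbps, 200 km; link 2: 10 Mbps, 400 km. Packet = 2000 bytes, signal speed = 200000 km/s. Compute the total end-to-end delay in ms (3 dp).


Packet = 2000 bytes = 16000 bits. Store-and-forward: sum (t_trans + t_prop) per link.
Link 1: t_trans = 16000/(2*10^6) s = 8.0000 ms; t_prop = 200/200000 s = 1.0000 ms; subtotal = 9.0000 ms
Link 2: t_trans = 16000/(10*10^6) s = 1.6000 ms; t_prop = 400/200000 s = 2.0000 ms; subtotal = 3.6000 ms
End-to-end = 9.0000 + 3.6000 = 12.6000 ms -> 12.600 ms (3 dp)

12.600


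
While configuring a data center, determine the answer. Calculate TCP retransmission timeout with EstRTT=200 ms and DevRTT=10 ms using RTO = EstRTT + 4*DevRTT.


Given: EstRTT = 200 ms, DevRTT = 10 ms
Timeout = EstRTT + 4 * DevRTT
4 * DevRTT = 4 * 10 = 40
Timeout = 200 + 40 = 240 ms

240


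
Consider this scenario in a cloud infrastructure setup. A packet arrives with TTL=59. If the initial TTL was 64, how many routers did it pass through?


Given: initial TTL = 64, received TTL = 59
Hops = initial TTL - received TTL
Hops = 64 - 59 = 5

5


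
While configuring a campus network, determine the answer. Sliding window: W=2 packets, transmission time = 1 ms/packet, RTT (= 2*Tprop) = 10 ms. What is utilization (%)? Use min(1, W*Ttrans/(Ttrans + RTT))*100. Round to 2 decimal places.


Given: W = 2, Ttrans = 1 ms, RTT = 10 ms (= 2 * Tprop, Tprop = 5 ms)
Cycle time = Ttrans + RTT = 1 + 10 = 11 ms (first packet sent until its ACK returns)
W * Ttrans = 2 * 1 = 2 ms of sending per cycle
W * Ttrans / (Ttrans + RTT) = 2 / 11 = 0.181818
U = min(1, 0.181818) = 0.181818
U% = 18.18%

18.18


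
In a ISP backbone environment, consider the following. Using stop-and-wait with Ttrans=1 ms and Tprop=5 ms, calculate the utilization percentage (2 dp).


Given: Ttrans = 1 ms, Tprop = 5 ms
RTT = 2 * Tprop = 2 * 5 = 10 ms
U = Ttrans / (Ttrans + RTT)
U = 1 / (1 + 10)
U = 1 / 11 = 0.090909
U% = 9.09%

9.09


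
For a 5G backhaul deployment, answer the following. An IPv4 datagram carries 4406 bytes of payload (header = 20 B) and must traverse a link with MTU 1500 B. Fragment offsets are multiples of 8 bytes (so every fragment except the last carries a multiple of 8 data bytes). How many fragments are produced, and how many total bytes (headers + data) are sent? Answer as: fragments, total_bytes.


Max data per non-final fragment = floor((MTU - header)/8)*8 = floor((1500 - 20)/8)*8 = floor(1480/8)*8 = 1480 B
Final fragment needs no 8-byte alignment: it can carry up to MTU - header = 1480 B
Non-final fragments needed = ceil((payload - 1480) / 1480) = ceil(2926/1480) = ceil(1.9770) = 2
Number of fragments = 2 + 1 = 3
Fragment sizes (data): 2 * 1480 B + 1446 B (last, 1446 <= 1480 OK)
Total bytes sent = payload + n_frags * header = 4406 + 3*20 = 4406 + 60 = 4466 B

3, 4466


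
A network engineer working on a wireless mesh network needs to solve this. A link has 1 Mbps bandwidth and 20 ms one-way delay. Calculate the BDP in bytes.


Given: bandwidth = 1 Mbps, delay = 20 ms
BDP in bits = 1 * 10^6 * 20 / 1000
BDP in bits = 20000
BDP in bytes = 20000 / 8 = 2500

2500


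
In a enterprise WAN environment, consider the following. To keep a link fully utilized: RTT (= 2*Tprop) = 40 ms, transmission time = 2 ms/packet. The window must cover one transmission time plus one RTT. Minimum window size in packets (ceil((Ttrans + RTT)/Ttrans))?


Given: Ttrans = 2 ms, RTT = 40 ms (= 2 * Tprop, Tprop = 20 ms)
Time until first ACK returns = Ttrans + RTT = 2 + 40 = 42 ms
Need W * Ttrans >= Ttrans + RTT  ->  W >= (Ttrans + RTT) / Ttrans
(Ttrans + RTT) / Ttrans = 42 / 2 = 21
W_min = ceil(21) = 21

21


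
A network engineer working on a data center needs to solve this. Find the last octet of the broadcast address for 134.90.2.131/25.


Given: IP = 134.90.2.131, prefix = /25
Host bits = 32 - 25 = 7
Network last octet = 131 AND mask = 128
Host part size = 2^7 - 1 = 127
Broadcast last octet = 128 OR 127 = 255

255


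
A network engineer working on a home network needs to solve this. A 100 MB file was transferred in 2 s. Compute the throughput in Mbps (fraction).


Given: file = 100 MB, time = 2 s
File in Mb = 100 * 8 = 800 Mb
Throughput = 800 / 2 Mbps
Throughput = 400 Mbps

400


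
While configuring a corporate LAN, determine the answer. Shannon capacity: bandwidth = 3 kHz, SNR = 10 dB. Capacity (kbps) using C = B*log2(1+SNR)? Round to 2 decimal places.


Given: B = 3 kHz, SNR = 10 dB
SNR linear = 10^(10/10) = 10
1 + SNR = 11
log2(11) = 3.4594316186
C = 3 * 1000 * 3.4594316186 = 10378.2949 bps
C = 10.378295 kbps -> 10.38 kbps (2 dp)

10.38


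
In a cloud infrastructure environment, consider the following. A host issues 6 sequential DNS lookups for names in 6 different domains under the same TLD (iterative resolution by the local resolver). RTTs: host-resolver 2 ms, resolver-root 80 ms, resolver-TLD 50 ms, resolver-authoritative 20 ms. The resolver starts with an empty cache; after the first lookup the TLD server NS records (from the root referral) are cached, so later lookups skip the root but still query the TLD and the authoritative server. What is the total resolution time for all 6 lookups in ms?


Lookup 1 (cold cache): local + root + TLD + auth = 2 + 80 + 50 + 20 = 152 ms
Lookups 2..6 (TLD NS cached -> skip root; new domain -> still ask TLD and auth): local + TLD + auth = 2 + 50 + 20 = 72 ms each
Remaining 5 lookups: 5 * 72 = 360 ms
Total = 152 + 360 = 512 ms

512


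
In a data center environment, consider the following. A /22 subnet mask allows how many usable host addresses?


Given: subnet mask /22
Host bits = 32 - 22 = 10
Total addresses = 2^10 = 1024
Usable hosts = 1024 - 2 (network + broadcast) = 1022

1022


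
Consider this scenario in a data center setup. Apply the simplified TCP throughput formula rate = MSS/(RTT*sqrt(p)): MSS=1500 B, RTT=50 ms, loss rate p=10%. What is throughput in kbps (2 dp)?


Given: MSS = 1500 bytes, RTT = 50 ms, loss = 10%
RTT in seconds = 50 / 1000 = 0.05
Loss rate = 10% = 0.1
sqrt(loss) = sqrt(0.1) = 0.316227766017
Throughput (bytes/s) = 1500 / (0.05 * 0.316227766017) = 94868.3298
Throughput (kbps) = 94868.3298 * 8 / 1000 = 758.946638 -> 758.95 kbps (2 dp)

758.95


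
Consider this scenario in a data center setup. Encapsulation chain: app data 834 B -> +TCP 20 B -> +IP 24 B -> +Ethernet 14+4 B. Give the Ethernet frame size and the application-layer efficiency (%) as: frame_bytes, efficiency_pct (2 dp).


TCP segment = 834 + 20 = 854 B
IP packet = 854 + 24 = 878 B
Ethernet frame = 878 + 14 + 4 = 896 B
Efficiency = app / frame = 834 / 896 = 0.930804 = 93.0804% -> 93.08% (2 dp)

896, 93.08


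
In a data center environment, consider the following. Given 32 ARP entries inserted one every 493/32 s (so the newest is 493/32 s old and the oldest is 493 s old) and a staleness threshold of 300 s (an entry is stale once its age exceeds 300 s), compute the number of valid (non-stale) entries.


Ages are k * 493/32 s for k = 1..32 (spacing = 15.4062 s).
Entry k is valid iff k * 493/32 <= 300 iff k <= 32 * 300 / 493 = 19.4726
n_valid = floor(19.4726) = 19
(n_stale = 32 - 19 = 13)

19


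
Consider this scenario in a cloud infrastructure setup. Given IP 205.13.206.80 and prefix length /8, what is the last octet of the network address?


Given: IP = 205.13.206.80, prefix = /8
Subnet mask = 255.0.0.0
Last octet of IP: 80
Last octet of mask: 0
Network last octet = 80 AND 0 = 0

0


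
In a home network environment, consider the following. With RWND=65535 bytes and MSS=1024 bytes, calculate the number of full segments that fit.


Given: RWND = 65535 bytes, MSS = 1024 bytes
Full segments = floor(RWND / MSS)
Full segments = floor(65535 / 1024)
Full segments = floor(63.999) = 63

63


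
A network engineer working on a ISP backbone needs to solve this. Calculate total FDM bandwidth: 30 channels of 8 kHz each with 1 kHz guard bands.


Given: 30 channels, 8 kHz each, guard = 1 kHz
Channel bandwidth = 30 * 8 = 240 kHz
Guard bands = 29 gaps * 1 kHz = 29 kHz
Total = 240 + 29 = 269 kHz

269


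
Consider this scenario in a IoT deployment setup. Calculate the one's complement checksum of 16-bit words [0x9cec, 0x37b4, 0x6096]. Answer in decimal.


Given words: [0x9cec, 0x37b4, 0x6096]
Step 1: Sum all words
Raw sum = 40172 + 14260 + 24726 = 79158
Step 2: Fold carry: (13622 + 1) = 13623
One's complement = ~13623 & 0xFFFF = 51912

51912


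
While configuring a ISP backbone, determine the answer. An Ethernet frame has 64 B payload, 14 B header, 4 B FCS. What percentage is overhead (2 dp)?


Given: payload = 64 B, header = 14 B, trailer = 4 B
Overhead bytes = header + trailer = 14 + 4 = 18
Total frame = payload + overhead = 64 + 18 = 82
Overhead % = 18 / 82 * 100 = 21.9512% -> 21.95% (2 dp)

21.95


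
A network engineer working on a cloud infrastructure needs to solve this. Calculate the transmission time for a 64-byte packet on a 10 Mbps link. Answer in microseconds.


Given: packet = 64 bytes, bandwidth = 10 Mbps
Packet in bits = 64 * 8 = 512 bits
Bandwidth = 10 * 10^6 = 10000000 bps
Time = 512 / 10000000 seconds
Time in us = 512 * 10^6 / 10000000 = 51.2

51.2


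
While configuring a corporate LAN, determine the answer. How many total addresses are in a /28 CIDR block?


Given: CIDR prefix /28
Host bits = 32 - 28 = 4
Total addresses = 2^4 = 16

16


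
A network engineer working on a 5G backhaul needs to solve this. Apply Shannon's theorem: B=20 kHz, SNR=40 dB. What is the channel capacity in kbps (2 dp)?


Given: B = 20 kHz, SNR = 40 dB
SNR linear = 10^(40/10) = 10000
1 + SNR = 10001
log2(10001) = 13.2878566418
C = 20 * 1000 * 13.2878566418 = 265757.1328 bps
C = 265.757133 kbps -> 265.76 kbps (2 dp)

265.76


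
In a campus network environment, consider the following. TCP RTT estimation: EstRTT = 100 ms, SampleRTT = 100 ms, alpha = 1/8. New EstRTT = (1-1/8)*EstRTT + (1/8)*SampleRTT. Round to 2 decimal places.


Given: EstRTT = 100 ms, SampleRTT = 100 ms, alpha = 1/8
New EstRTT = (1 - alpha) * EstRTT + alpha * SampleRTT
(7/8) * 100 = 87.5
(1/8) * 100 = 12.5
New EstRTT = 87.5 + 12.5 = 100 ms -> 100.00 ms (2 dp)

100.00


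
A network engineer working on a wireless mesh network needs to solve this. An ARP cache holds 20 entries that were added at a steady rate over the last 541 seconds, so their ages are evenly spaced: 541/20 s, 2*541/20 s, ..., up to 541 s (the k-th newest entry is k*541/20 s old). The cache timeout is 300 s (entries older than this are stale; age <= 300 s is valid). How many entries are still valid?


Ages are k * 541/20 s for k = 1..20 (spacing = 27.0500 s).
Entry k is valid iff k * 541/20 <= 300 iff k <= 20 * 300 / 541 = 11.0906
n_valid = floor(11.0906) = 11
(n_stale = 20 - 11 = 9)

11


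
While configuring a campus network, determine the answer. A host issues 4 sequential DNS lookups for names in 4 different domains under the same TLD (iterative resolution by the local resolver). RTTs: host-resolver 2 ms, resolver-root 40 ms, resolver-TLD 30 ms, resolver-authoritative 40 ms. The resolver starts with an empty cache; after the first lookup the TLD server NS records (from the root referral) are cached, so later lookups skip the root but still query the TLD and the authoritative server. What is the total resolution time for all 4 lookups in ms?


Lookup 1 (cold cache): local + root + TLD + auth = 2 + 40 + 30 + 40 = 112 ms
Lookups 2..4 (TLD NS cached -> skip root; new domain -> still ask TLD and auth): local + TLD + auth = 2 + 30 + 40 = 72 ms each
Remaining 3 lookups: 3 * 72 = 216 ms
Total = 112 + 216 = 328 ms

328


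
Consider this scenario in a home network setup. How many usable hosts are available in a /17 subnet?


Given: subnet mask /17
Host bits = 32 - 17 = 15
Total addresses = 2^15 = 32768
Usable hosts = 32768 - 2 (network + broadcast) = 32766

32766


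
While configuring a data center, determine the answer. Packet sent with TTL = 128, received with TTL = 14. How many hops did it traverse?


Given: initial TTL = 128, received TTL = 14
Hops = initial TTL - received TTL
Hops = 128 - 14 = 114

114


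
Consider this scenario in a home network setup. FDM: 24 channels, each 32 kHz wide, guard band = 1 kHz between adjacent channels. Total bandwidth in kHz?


Given: 24 channels, 32 kHz each, guard = 1 kHz
Channel bandwidth = 24 * 32 = 768 kHz
Guard bands = 23 gaps * 1 kHz = 23 kHz
Total = 768 + 23 = 791 kHz

791


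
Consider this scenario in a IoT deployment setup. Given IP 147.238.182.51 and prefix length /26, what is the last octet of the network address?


Given: IP = 147.238.182.51, prefix = /26
Subnet mask = 255.255.255.192
Last octet of IP: 51
Last octet of mask: 192
Network last octet = 51 AND 192 = 0

0


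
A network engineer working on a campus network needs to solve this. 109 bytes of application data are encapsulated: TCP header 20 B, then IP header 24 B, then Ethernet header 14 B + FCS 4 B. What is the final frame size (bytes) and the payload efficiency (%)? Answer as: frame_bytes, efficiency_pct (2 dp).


TCP segment = 109 + 20 = 129 B
IP packet = 129 + 24 = 153 B
Ethernet frame = 153 + 14 + 4 = 171 B
Efficiency = app / frame = 109 / 171 = 0.637427 = 63.7427% -> 63.74% (2 dp)

171, 63.74


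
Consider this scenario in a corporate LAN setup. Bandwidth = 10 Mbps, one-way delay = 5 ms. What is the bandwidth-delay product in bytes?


Given: bandwidth = 10 Mbps, delay = 5 ms
BDP in bits = 10 * 10^6 * 5 / 1000
BDP in bits = 50000
BDP in bytes = 50000 / 8 = 6250

6250


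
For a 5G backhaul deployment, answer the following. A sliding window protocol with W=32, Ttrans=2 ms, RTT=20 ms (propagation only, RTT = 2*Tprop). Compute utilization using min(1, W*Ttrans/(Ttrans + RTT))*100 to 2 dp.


Given: W = 32, Ttrans = 2 ms, RTT = 20 ms (= 2 * Tprop, Tprop = 10 ms)
Cycle time = Ttrans + RTT = 2 + 20 = 22 ms (first packet sent until its ACK returns)
W * Ttrans = 32 * 2 = 64 ms of sending per cycle
W * Ttrans / (Ttrans + RTT) = 64 / 22 = 2.909091
U = min(1, 2.909091) = 1.000000
U% = 100.00%

100.00


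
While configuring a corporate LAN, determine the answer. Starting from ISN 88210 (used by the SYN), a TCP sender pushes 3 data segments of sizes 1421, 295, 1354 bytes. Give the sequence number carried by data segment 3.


The SYN occupies sequence number ISN = 88210, so the first data byte is ISN + 1 = 88211.
SEQ of data segment i = (ISN + 1) + sum of payload sizes of segments 1..i-1.
Segment 1: SEQ = 88211, payload = 1421 bytes
Segment 2: SEQ = 89632, payload = 295 bytes
Segment 3: SEQ = 89927, payload = 1354 bytes
SEQ of segment 3 = 88211 + 1421 + 295 = 89927

89927


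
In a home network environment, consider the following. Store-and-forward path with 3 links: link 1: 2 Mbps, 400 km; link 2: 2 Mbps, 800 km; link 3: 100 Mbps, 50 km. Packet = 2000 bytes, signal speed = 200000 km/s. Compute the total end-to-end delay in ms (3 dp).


Packet = 2000 bytes = 16000 bits. Store-and-forward: sum (t_trans + t_prop) per link.
Link 1: t_trans = 16000/(2*10^6) s = 8.0000 ms; t_prop = 400/200000 s = 2.0000 ms; subtotal = 10.0000 ms
Link 2: t_trans = 16000/(2*10^6) s = 8.0000 ms; t_prop = 800/200000 s = 4.0000 ms; subtotal = 12.0000 ms
Link 3: t_trans = 16000/(100*10^6) s = 0.1600 ms; t_prop = 50/200000 s = 0.2500 ms; subtotal = 0.4100 ms
End-to-end = 10.0000 + 12.0000 + 0.4100 = 22.4100 ms -> 22.410 ms (3 dp)

22.410


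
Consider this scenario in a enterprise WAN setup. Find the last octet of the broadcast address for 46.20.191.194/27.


Given: IP = 46.20.191.194, prefix = /27
Host bits = 32 - 27 = 5
Network last octet = 194 AND mask = 192
Host part size = 2^5 - 1 = 31
Broadcast last octet = 192 OR 31 = 223

223


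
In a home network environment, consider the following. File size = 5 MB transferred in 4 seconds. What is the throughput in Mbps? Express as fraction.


Given: file = 5 MB, time = 4 s
File in Mb = 5 * 8 = 40 Mb
Throughput = 40 / 4 Mbps
Throughput = 10 Mbps

10


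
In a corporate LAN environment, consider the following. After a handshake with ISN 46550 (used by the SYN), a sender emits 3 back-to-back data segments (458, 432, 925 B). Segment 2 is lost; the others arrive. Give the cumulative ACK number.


SYN uses sequence number 46550; first data byte = ISN + 1 = 46551.
Segment 1: SEQ = 46551, len = 458 B, covers [46551, 47008]
Segment 2: SEQ = 47009, len = 432 B, covers [47009, 47440] [LOST]
Segment 3: SEQ = 47441, len = 925 B, covers [47441, 48365]
In-order data received: bytes [46551, 47008] (segments 1..1).
Segment 2 missing -> gap begins at byte 47009; later segments buffered out of order.
Cumulative ACK = next expected in-order byte = 46551 + 458 = 47009

47009


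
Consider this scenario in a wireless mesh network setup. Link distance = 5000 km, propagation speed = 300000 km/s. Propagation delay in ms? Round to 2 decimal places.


Given: distance = 5000 km, speed = 300000 km/s
Delay = distance / speed = 5000 / 300000 seconds
Delay in ms = 5000 * 1000 / 300000
Delay = 16.6667 ms
Rounded to 2 dp = 16.67 ms

16.67


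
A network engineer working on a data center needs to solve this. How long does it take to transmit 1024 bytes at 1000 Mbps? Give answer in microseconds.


Given: packet = 1024 bytes, bandwidth = 1000 Mbps
Packet in bits = 1024 * 8 = 8192 bits
Bandwidth = 1000 * 10^6 = 1000000000 bps
Time = 8192 / 1000000000 seconds
Time in us = 8192 * 10^6 / 1000000000 = 8.192

8.192


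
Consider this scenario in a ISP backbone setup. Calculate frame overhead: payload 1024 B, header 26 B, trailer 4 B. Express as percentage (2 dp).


Given: payload = 1024 B, header = 26 B, trailer = 4 B
Overhead bytes = header + trailer = 26 + 4 = 30
Total frame = payload + overhead = 1024 + 30 = 1054
Overhead % = 30 / 1054 * 100 = 2.8463% -> 2.85% (2 dp)

2.85


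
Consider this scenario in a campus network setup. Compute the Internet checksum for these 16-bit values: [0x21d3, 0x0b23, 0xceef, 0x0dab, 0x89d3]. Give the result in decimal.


Given words: [0x21d3, 0x0b23, 0xceef, 0x0dab, 0x89d3]
Step 1: Sum all words
Raw sum = 8659 + 2851 + 52975 + 3499 + 35283 = 103267
Step 2: Fold carry: (37731 + 1) = 37732
One's complement = ~37732 & 0xFFFF = 27803

27803


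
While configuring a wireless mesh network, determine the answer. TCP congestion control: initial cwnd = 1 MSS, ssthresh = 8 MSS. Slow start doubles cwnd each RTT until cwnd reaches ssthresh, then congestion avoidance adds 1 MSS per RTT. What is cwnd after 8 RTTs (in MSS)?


RTT 0: cwnd = 1 MSS (initial)
RTT 1: cwnd = 2 MSS (slow start, doubled)
RTT 2: cwnd = 4 MSS (slow start, doubled)
RTT 3: cwnd = 8 MSS (slow start, doubled)
RTT 4: cwnd = 9 MSS (congestion avoidance, +1)
RTT 5: cwnd = 10 MSS (congestion avoidance, +1)
RTT 6: cwnd = 11 MSS (congestion avoidance, +1)
RTT 7: cwnd = 12 MSS (congestion avoidance, +1)
RTT 8: cwnd = 13 MSS (congestion avoidance, +1)

13


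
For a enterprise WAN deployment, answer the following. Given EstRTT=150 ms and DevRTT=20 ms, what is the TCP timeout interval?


Given: EstRTT = 150 ms, DevRTT = 20 ms
Timeout = EstRTT + 4 * DevRTT
4 * DevRTT = 4 * 20 = 80
Timeout = 150 + 80 = 230 ms

230


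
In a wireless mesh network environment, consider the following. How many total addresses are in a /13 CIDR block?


Given: CIDR prefix /13
Host bits = 32 - 13 = 19
Total addresses = 2^19 = 524288

524288


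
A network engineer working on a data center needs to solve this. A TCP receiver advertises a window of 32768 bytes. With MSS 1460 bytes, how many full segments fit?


Given: RWND = 32768 bytes, MSS = 1460 bytes
Full segments = floor(RWND / MSS)
Full segments = floor(32768 / 1460)
Full segments = floor(22.4438) = 22

22


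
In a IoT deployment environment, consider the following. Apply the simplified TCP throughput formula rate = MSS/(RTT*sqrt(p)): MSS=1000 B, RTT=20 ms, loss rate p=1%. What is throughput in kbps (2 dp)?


Given: MSS = 1000 bytes, RTT = 20 ms, loss = 1%
RTT in seconds = 20 / 1000 = 0.02
Loss rate = 1% = 0.01
sqrt(loss) = sqrt(0.01) = 0.1
Throughput (bytes/s) = 1000 / (0.02 * 0.1) = 500000.0000
Throughput (kbps) = 500000.0000 * 8 / 1000 = 4000.000000 -> 4000.00 kbps (2 dp)

4000.00


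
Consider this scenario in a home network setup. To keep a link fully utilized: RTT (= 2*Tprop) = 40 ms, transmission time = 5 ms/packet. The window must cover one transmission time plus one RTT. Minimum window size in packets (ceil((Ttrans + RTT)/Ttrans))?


Given: Ttrans = 5 ms, RTT = 40 ms (= 2 * Tprop, Tprop = 20 ms)
Time until first ACK returns = Ttrans + RTT = 5 + 40 = 45 ms
Need W * Ttrans >= Ttrans + RTT  ->  W >= (Ttrans + RTT) / Ttrans
(Ttrans + RTT) / Ttrans = 45 / 5 = 9
W_min = ceil(9) = 9

9


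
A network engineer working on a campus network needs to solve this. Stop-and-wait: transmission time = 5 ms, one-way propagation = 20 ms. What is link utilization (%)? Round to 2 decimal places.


Given: Ttrans = 5 ms, Tprop = 20 ms
RTT = 2 * Tprop = 2 * 20 = 40 ms
U = Ttrans / (Ttrans + RTT)
U = 5 / (5 + 40)
U = 5 / 45 = 0.111111
U% = 11.11%

11.11


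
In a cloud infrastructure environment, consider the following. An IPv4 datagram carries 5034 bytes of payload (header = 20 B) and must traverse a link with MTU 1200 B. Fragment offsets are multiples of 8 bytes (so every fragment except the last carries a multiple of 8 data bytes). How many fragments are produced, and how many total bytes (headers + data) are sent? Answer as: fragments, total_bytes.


Max data per non-final fragment = floor((MTU - header)/8)*8 = floor((1200 - 20)/8)*8 = floor(1180/8)*8 = 1176 B
Final fragment needs no 8-byte alignment: it can carry up to MTU - header = 1180 B
Non-final fragments needed = ceil((payload - 1180) / 1176) = ceil(3854/1176) = ceil(3.2772) = 4
Number of fragments = 4 + 1 = 5
Fragment sizes (data): 4 * 1176 B + 330 B (last, 330 <= 1180 OK)
Total bytes sent = payload + n_frags * header = 5034 + 5*20 = 5034 + 100 = 5134 B

5, 5134


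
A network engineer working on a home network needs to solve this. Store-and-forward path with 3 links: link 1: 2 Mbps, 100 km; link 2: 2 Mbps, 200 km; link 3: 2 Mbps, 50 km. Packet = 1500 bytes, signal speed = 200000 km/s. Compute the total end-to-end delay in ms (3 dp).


Packet = 1500 bytes = 12000 bits. Store-and-forward: sum (t_trans + t_prop) per link.
Link 1: t_trans = 12000/(2*10^6) s = 6.0000 ms; t_prop = 100/200000 s = 0.5000 ms; subtotal = 6.5000 ms
Link 2: t_trans = 12000/(2*10^6) s = 6.0000 ms; t_prop = 200/200000 s = 1.0000 ms; subtotal = 7.0000 ms
Link 3: t_trans = 12000/(2*10^6) s = 6.0000 ms; t_prop = 50/200000 s = 0.2500 ms; subtotal = 6.2500 ms
End-to-end = 6.5000 + 7.0000 + 6.2500 = 19.7500 ms -> 19.750 ms (3 dp)

19.750


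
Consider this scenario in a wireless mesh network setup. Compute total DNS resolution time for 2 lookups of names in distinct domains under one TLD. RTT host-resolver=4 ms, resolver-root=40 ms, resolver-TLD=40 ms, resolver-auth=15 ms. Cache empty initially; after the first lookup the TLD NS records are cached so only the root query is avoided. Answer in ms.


Lookup 1 (cold cache): local + root + TLD + auth = 4 + 40 + 40 + 15 = 99 ms
Lookups 2..2 (TLD NS cached -> skip root; new domain -> still ask TLD and auth): local + TLD + auth = 4 + 40 + 15 = 59 ms each
Remaining 1 lookups: 1 * 59 = 59 ms
Total = 99 + 59 = 158 ms

158


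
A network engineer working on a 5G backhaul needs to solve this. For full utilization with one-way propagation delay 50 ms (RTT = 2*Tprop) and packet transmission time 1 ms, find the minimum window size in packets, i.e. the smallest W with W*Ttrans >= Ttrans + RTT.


Given: Ttrans = 1 ms, RTT = 100 ms (= 2 * Tprop, Tprop = 50 ms)
Time until first ACK returns = Ttrans + RTT = 1 + 100 = 101 ms
Need W * Ttrans >= Ttrans + RTT  ->  W >= (Ttrans + RTT) / Ttrans
(Ttrans + RTT) / Ttrans = 101 / 1 = 101
W_min = ceil(101) = 101

101


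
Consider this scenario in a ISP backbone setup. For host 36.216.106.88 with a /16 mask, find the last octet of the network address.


Given: IP = 36.216.106.88, prefix = /16
Subnet mask = 255.255.0.0
Last octet of IP: 88
Last octet of mask: 0
Network last octet = 88 AND 0 = 0

0


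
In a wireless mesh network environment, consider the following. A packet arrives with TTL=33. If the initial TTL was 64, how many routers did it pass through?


Given: initial TTL = 64, received TTL = 33
Hops = initial TTL - received TTL
Hops = 64 - 33 = 31

31


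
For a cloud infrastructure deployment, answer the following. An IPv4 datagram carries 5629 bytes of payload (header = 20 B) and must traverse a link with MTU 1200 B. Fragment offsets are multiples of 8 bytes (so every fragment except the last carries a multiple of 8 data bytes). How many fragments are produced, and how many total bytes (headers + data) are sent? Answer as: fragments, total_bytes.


Max data per non-final fragment = floor((MTU - header)/8)*8 = floor((1200 - 20)/8)*8 = floor(1180/8)*8 = 1176 B
Final fragment needs no 8-byte alignment: it can carry up to MTU - header = 1180 B
Non-final fragments needed = ceil((payload - 1180) / 1176) = ceil(4449/1176) = ceil(3.7832) = 4
Number of fragments = 4 + 1 = 5
Fragment sizes (data): 4 * 1176 B + 925 B (last, 925 <= 1180 OK)
Total bytes sent = payload + n_frags * header = 5629 + 5*20 = 5629 + 100 = 5729 B

5, 5729


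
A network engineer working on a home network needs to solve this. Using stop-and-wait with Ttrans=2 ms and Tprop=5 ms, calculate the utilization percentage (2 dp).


Given: Ttrans = 2 ms, Tprop = 5 ms
RTT = 2 * Tprop = 2 * 5 = 10 ms
U = Ttrans / (Ttrans + RTT)
U = 2 / (2 + 10)
U = 2 / 12 = 0.166667
U% = 16.67%

16.67


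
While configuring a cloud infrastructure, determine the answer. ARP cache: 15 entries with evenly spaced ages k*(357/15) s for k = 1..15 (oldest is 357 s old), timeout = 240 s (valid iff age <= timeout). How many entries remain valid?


Ages are k * 357/15 s for k = 1..15 (spacing = 23.8000 s).
Entry k is valid iff k * 357/15 <= 240 iff k <= 15 * 240 / 357 = 10.0840
n_valid = floor(10.0840) = 10
(n_stale = 15 - 10 = 5)

10


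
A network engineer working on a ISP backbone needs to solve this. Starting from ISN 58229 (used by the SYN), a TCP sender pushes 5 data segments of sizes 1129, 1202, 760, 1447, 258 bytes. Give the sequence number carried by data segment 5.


The SYN occupies sequence number ISN = 58229, so the first data byte is ISN + 1 = 58230.
SEQ of data segment i = (ISN + 1) + sum of payload sizes of segments 1..i-1.
Segment 1: SEQ = 58230, payload = 1129 bytes
Segment 2: SEQ = 59359, payload = 1202 bytes
Segment 3: SEQ = 60561, payload = 760 bytes
Segment 4: SEQ = 61321, payload = 1447 bytes
Segment 5: SEQ = 62768, payload = 258 bytes
SEQ of segment 5 = 58230 + 1129 + 1202 + 760 + 1447 = 62768

62768


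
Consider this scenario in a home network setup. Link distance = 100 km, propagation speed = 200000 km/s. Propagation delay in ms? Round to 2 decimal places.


Given: distance = 100 km, speed = 200000 km/s
Delay = distance / speed = 100 / 200000 seconds
Delay in ms = 100 * 1000 / 200000
Delay = 0.5000 ms
Rounded to 2 dp = 0.50 ms

0.50


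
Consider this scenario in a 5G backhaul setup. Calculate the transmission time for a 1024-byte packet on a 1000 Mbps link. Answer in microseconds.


Given: packet = 1024 bytes, bandwidth = 1000 Mbps
Packet in bits = 1024 * 8 = 8192 bits
Bandwidth = 1000 * 10^6 = 1000000000 bps
Time = 8192 / 1000000000 seconds
Time in us = 8192 * 10^6 / 1000000000 = 8.192

8.192


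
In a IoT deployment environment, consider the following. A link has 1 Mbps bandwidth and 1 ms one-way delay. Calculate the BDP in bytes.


Given: bandwidth = 1 Mbps, delay = 1 ms
BDP in bits = 1 * 10^6 * 1 / 1000
BDP in bits = 1000
BDP in bytes = 1000 / 8 = 125

125


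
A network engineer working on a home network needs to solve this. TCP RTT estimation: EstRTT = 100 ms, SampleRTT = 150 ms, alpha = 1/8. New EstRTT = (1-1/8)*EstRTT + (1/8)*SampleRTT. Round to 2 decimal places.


Given: EstRTT = 100 ms, SampleRTT = 150 ms, alpha = 1/8
New EstRTT = (1 - alpha) * EstRTT + alpha * SampleRTT
(7/8) * 100 = 87.5
(1/8) * 150 = 18.75
New EstRTT = 87.5 + 18.75 = 106.25 ms -> 106.25 ms (2 dp)

106.25


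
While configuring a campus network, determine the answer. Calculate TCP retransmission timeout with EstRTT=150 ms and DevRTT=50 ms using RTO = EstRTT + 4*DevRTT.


Given: EstRTT = 150 ms, DevRTT = 50 ms
Timeout = EstRTT + 4 * DevRTT
4 * DevRTT = 4 * 50 = 200
Timeout = 150 + 200 = 350 ms

350


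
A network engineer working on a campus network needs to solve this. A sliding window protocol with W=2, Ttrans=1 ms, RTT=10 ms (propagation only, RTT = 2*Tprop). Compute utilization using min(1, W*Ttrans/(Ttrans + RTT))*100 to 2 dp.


Given: W = 2, Ttrans = 1 ms, RTT = 10 ms (= 2 * Tprop, Tprop = 5 ms)
Cycle time = Ttrans + RTT = 1 + 10 = 11 ms (first packet sent until its ACK returns)
W * Ttrans = 2 * 1 = 2 ms of sending per cycle
W * Ttrans / (Ttrans + RTT) = 2 / 11 = 0.181818
U = min(1, 0.181818) = 0.181818
U% = 18.18%

18.18


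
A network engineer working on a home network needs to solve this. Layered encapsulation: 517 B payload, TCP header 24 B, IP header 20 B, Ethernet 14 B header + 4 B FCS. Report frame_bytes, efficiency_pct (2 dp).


TCP segment = 517 + 24 = 541 B
IP packet = 541 + 20 = 561 B
Ethernet frame = 561 + 14 + 4 = 579 B
Efficiency = app / frame = 517 / 579 = 0.892919 = 89.2919% -> 89.29% (2 dp)

579, 89.29


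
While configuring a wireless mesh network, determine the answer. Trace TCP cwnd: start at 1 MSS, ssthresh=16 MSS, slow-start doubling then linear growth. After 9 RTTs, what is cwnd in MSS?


RTT 0: cwnd = 1 MSS (initial)
RTT 1: cwnd = 2 MSS (slow start, doubled)
RTT 2: cwnd = 4 MSS (slow start, doubled)
RTT 3: cwnd = 8 MSS (slow start, doubled)
RTT 4: cwnd = 16 MSS (slow start, doubled)
RTT 5: cwnd = 17 MSS (congestion avoidance, +1)
RTT 6: cwnd = 18 MSS (congestion avoidance, +1)
RTT 7: cwnd = 19 MSS (congestion avoidance, +1)
RTT 8: cwnd = 20 MSS (congestion avoidance, +1)
RTT 9: cwnd = 21 MSS (congestion avoidance, +1)

21


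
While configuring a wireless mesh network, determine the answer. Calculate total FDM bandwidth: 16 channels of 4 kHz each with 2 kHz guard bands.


Given: 16 channels, 4 kHz each, guard = 2 kHz
Channel bandwidth = 16 * 4 = 64 kHz
Guard bands = 15 gaps * 2 kHz = 30 kHz
Total = 64 + 30 = 94 kHz

94


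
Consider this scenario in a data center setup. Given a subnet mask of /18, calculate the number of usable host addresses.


Given: subnet mask /18
Host bits = 32 - 18 = 14
Total addresses = 2^14 = 16384
Usable hosts = 16384 - 2 (network + broadcast) = 16382

16382


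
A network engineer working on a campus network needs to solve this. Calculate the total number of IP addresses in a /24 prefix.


Given: CIDR prefix /24
Host bits = 32 - 24 = 8
Total addresses = 2^8 = 256

256


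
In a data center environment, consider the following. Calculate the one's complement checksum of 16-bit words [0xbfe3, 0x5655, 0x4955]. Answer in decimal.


Given words: [0xbfe3, 0x5655, 0x4955]
Step 1: Sum all words
Raw sum = 49123 + 22101 + 18773 = 89997
Step 2: Fold carry: (24461 + 1) = 24462
One's complement = ~24462 & 0xFFFF = 41073

41073


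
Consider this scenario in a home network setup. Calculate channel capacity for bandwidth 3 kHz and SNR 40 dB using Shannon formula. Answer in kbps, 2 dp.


Given: B = 3 kHz, SNR = 40 dB
SNR linear = 10^(40/10) = 10000
1 + SNR = 10001
log2(10001) = 13.2878566418
C = 3 * 1000 * 13.2878566418 = 39863.5699 bps
C = 39.863570 kbps -> 39.86 kbps (2 dp)

39.86


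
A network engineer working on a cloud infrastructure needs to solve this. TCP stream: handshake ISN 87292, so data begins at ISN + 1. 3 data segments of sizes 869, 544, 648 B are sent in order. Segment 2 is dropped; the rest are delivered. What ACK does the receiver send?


SYN uses sequence number 87292; first data byte = ISN + 1 = 87293.
Segment 1: SEQ = 87293, len = 869 B, covers [87293, 88161]
Segment 2: SEQ = 88162, len = 544 B, covers [88162, 88705] [LOST]
Segment 3: SEQ = 88706, len = 648 B, covers [88706, 89353]
In-order data received: bytes [87293, 88161] (segments 1..1).
Segment 2 missing -> gap begins at byte 88162; later segments buffered out of order.
Cumulative ACK = next expected in-order byte = 87293 + 869 = 88162

88162
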